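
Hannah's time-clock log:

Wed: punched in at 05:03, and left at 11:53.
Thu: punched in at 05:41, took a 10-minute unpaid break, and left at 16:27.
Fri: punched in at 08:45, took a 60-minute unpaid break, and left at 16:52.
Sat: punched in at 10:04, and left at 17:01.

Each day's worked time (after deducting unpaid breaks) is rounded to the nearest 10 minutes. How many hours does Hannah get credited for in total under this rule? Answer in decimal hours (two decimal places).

31.67 hours

Wed: 05:03–11:53 = 6 h 50 min → rounds to 6 h 50 min
Thu: 05:41–16:27 = 10 h 46 min − 10 min = 10 h 36 min → rounds to 10 h 40 min
Fri: 08:45–16:52 = 8 h 7 min − 60 min = 7 h 7 min → rounds to 7 h 10 min
Sat: 10:04–17:01 = 6 h 57 min → rounds to 7 h 0 min
Total credited: 31 h 40 min.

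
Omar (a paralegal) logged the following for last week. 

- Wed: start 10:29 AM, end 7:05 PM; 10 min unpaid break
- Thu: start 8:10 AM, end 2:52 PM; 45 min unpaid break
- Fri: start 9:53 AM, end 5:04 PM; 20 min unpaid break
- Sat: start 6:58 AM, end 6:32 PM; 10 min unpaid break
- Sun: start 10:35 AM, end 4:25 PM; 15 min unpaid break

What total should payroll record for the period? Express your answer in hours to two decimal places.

Wed: 10:29 AM–7:05 PM = 8 h 36 min; less 10 min break → 8 h 26 min
Thu: 8:10 AM–2:52 PM = 6 h 42 min; less 45 min break → 5 h 57 min
Fri: 9:53 AM–5:04 PM = 7 h 11 min; less 20 min break → 6 h 51 min
Sat: 6:58 AM–6:32 PM = 11 h 34 min; less 10 min break → 11 h 24 min
Sun: 10:35 AM–4:25 PM = 5 h 50 min; less 15 min break → 5 h 35 min
Total: 8 h 26 min + 5 h 57 min + 6 h 51 min + 11 h 24 min + 5 h 35 min = 38 h 13 min.

38.22 hours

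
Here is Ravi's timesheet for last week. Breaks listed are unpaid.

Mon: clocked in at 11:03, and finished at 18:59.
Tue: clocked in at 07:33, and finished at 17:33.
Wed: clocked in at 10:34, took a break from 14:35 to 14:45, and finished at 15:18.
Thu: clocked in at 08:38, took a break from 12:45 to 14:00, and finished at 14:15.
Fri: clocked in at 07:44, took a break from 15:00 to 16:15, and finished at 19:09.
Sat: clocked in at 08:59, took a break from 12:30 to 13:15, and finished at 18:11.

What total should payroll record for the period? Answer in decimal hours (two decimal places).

45.48 hours

Mon: 11:03–18:59 = 7 h 56 min
Tue: 07:33–17:33 = 10 h 0 min
Wed: 10:34–15:18 = 4 h 44 min; less 10 min break → 4 h 34 min
Thu: 08:38–14:15 = 5 h 37 min; less 75 min break → 4 h 22 min
Fri: 07:44–19:09 = 11 h 25 min; less 75 min break → 10 h 10 min
Sat: 08:59–18:11 = 9 h 12 min; less 45 min break → 8 h 27 min
Total: 7 h 56 min + 10 h 0 min + 4 h 34 min + 4 h 22 min + 10 h 10 min + 8 h 27 min = 45 h 29 min.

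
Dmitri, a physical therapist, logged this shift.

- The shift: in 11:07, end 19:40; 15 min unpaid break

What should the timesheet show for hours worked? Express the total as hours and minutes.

The shift: 11:07–19:40 = 8 h 33 min; less 15 min break → 8 h 18 min

8 h 18 min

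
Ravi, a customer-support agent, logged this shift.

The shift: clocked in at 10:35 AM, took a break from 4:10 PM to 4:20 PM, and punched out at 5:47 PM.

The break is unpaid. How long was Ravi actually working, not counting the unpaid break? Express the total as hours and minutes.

The shift: 10:35 AM–5:47 PM = 7 h 12 min; less 10 min break → 7 h 2 min

7 h 2 min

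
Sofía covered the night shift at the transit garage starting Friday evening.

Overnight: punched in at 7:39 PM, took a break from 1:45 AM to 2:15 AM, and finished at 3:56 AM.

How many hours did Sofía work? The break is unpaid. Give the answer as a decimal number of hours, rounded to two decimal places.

7.78 hours

Overnight: 7:39 PM → midnight = 4 h 21 min; midnight → 3:56 AM = 3 h 56 min; span 8 h 17 min; less 30 min break → 7 h 47 min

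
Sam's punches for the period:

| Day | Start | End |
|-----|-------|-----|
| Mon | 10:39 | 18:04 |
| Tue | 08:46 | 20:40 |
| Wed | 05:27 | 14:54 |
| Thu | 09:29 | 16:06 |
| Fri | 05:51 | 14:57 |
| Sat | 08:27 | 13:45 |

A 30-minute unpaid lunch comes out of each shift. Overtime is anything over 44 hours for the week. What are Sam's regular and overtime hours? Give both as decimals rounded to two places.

Regular 44.00 hours, overtime 2.78 hours

Mon: 10:39–18:04 = 7 h 25 min; less 30 min break → 6 h 55 min
Tue: 08:46–20:40 = 11 h 54 min; less 30 min break → 11 h 24 min
Wed: 05:27–14:54 = 9 h 27 min; less 30 min break → 8 h 57 min
Thu: 09:29–16:06 = 6 h 37 min; less 30 min break → 6 h 7 min
Fri: 05:51–14:57 = 9 h 6 min; less 30 min break → 8 h 36 min
Sat: 08:27–13:45 = 5 h 18 min; less 30 min break → 4 h 48 min
Total worked: 46 h 47 min = 46.78 h.
Threshold 44 h → overtime 2 h 47 min, regular 44 h 0 min.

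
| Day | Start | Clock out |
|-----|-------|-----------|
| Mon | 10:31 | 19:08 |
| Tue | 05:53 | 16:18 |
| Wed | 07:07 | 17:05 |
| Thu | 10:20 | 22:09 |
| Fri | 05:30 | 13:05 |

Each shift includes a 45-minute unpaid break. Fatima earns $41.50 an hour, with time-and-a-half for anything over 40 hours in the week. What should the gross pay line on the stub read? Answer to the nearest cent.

Mon: 10:31–19:08 = 8 h 37 min; less 45 min break → 7 h 52 min
Tue: 05:53–16:18 = 10 h 25 min; less 45 min break → 9 h 40 min
Wed: 07:07–17:05 = 9 h 58 min; less 45 min break → 9 h 13 min
Thu: 10:20–22:09 = 11 h 49 min; less 45 min break → 11 h 4 min
Fri: 05:30–13:05 = 7 h 35 min; less 45 min break → 6 h 50 min
Total worked: 44 h 39 min = 2679 min.
Regular 40 h 0 min = 2400 min at $41.50/h; overtime 4 h 39 min = 279 min at $62.25/h.
Pay = (2400 × $41.50 + 279 × $62.25) ÷ 60 = $1949.46.

$1949.46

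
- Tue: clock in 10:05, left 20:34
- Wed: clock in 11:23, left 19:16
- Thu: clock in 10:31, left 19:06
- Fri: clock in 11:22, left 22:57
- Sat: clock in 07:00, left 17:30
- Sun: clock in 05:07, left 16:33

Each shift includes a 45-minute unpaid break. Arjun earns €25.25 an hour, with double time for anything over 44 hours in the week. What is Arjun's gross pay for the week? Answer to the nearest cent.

€1715.32

Tue: 10:05–20:34 = 10 h 29 min; less 45 min break → 9 h 44 min
Wed: 11:23–19:16 = 7 h 53 min; less 45 min break → 7 h 8 min
Thu: 10:31–19:06 = 8 h 35 min; less 45 min break → 7 h 50 min
Fri: 11:22–22:57 = 11 h 35 min; less 45 min break → 10 h 50 min
Sat: 07:00–17:30 = 10 h 30 min; less 45 min break → 9 h 45 min
Sun: 05:07–16:33 = 11 h 26 min; less 45 min break → 10 h 41 min
Total worked: 55 h 58 min = 3358 min.
Regular 44 h 0 min = 2640 min at €25.25/h; overtime 11 h 58 min = 718 min at €50.50/h.
Pay = (2640 × €25.25 + 718 × €50.50) ÷ 60 = €1715.32.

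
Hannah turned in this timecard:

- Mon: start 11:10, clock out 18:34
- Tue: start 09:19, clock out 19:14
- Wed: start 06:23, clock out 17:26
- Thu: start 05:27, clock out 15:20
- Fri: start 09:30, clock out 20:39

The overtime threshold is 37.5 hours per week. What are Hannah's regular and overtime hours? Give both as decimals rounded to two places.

Mon: 11:10–18:34 = 7 h 24 min
Tue: 09:19–19:14 = 9 h 55 min
Wed: 06:23–17:26 = 11 h 3 min
Thu: 05:27–15:20 = 9 h 53 min
Fri: 09:30–20:39 = 11 h 9 min
Total worked: 49 h 24 min = 49.40 h.
Threshold 37.5 h → overtime 11 h 54 min, regular 37 h 30 min.

Regular 37.50 hours, overtime 11.90 hours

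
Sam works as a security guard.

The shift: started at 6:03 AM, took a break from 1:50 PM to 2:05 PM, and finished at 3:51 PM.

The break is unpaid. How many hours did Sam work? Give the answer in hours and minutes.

9 h 33 min

The shift: 6:03 AM–3:51 PM = 9 h 48 min; less 15 min break → 9 h 33 min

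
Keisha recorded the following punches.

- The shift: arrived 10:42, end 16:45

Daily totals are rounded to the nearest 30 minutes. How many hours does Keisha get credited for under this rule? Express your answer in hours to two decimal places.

The shift: 10:42–16:45 = 6 h 3 min → rounds to 6 h 0 min

6.00 hours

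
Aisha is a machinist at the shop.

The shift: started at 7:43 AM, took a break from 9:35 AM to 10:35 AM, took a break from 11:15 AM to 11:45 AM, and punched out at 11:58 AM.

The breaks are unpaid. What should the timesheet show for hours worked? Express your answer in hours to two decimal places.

The shift: 7:43 AM–11:58 AM = 4 h 15 min; less 90 min break → 2 h 45 min

2.75 hours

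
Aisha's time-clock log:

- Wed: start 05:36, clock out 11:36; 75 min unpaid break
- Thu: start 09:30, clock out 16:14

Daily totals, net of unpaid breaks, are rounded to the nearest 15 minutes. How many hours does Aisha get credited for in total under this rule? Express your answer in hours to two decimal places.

11.50 hours

Wed: 05:36–11:36 = 6 h 0 min − 75 min = 4 h 45 min → rounds to 4 h 45 min
Thu: 09:30–16:14 = 6 h 44 min → rounds to 6 h 45 min
Total credited: 11 h 30 min.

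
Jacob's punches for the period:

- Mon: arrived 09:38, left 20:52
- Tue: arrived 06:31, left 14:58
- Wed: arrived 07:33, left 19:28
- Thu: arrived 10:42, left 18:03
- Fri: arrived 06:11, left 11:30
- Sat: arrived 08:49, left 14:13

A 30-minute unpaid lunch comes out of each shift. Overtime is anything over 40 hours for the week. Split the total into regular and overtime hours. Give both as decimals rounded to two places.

Regular 40.00 hours, overtime 6.67 hours

Mon: 09:38–20:52 = 11 h 14 min; less 30 min break → 10 h 44 min
Tue: 06:31–14:58 = 8 h 27 min; less 30 min break → 7 h 57 min
Wed: 07:33–19:28 = 11 h 55 min; less 30 min break → 11 h 25 min
Thu: 10:42–18:03 = 7 h 21 min; less 30 min break → 6 h 51 min
Fri: 06:11–11:30 = 5 h 19 min; less 30 min break → 4 h 49 min
Sat: 08:49–14:13 = 5 h 24 min; less 30 min break → 4 h 54 min
Total worked: 46 h 40 min = 46.67 h.
Threshold 40 h → overtime 6 h 40 min, regular 40 h 0 min.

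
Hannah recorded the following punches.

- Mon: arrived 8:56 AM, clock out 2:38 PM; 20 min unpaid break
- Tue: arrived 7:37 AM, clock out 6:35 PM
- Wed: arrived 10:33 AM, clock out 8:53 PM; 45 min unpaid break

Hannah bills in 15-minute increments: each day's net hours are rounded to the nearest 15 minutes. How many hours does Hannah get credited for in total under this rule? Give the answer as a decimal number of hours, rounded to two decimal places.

Mon: 8:56 AM–2:38 PM = 5 h 42 min − 20 min = 5 h 22 min → rounds to 5 h 15 min
Tue: 7:37 AM–6:35 PM = 10 h 58 min → rounds to 11 h 0 min
Wed: 10:33 AM–8:53 PM = 10 h 20 min − 45 min = 9 h 35 min → rounds to 9 h 30 min
Total credited: 25 h 45 min.

25.75 hours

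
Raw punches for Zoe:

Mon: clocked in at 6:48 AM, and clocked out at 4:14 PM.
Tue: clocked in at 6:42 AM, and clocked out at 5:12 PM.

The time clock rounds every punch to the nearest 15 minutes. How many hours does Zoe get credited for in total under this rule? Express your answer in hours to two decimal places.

20.00 hours

Mon: in 6:48 AM→6:45 AM, out 4:14 PM→4:15 PM; 9 h 30 min
Tue: in 6:42 AM→6:45 AM, out 5:12 PM→5:15 PM; 10 h 30 min
Total credited: 20 h 0 min.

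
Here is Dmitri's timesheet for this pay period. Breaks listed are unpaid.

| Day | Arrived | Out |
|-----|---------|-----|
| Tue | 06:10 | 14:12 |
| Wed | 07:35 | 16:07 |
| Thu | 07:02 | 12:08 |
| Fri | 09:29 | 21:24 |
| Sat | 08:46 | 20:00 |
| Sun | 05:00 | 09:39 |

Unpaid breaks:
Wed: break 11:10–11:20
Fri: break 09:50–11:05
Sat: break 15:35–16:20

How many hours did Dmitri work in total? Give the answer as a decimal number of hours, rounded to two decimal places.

Tue: 06:10–14:12 = 8 h 2 min
Wed: 07:35–16:07 = 8 h 32 min; less 10 min break → 8 h 22 min
Thu: 07:02–12:08 = 5 h 6 min
Fri: 09:29–21:24 = 11 h 55 min; less 75 min break → 10 h 40 min
Sat: 08:46–20:00 = 11 h 14 min; less 45 min break → 10 h 29 min
Sun: 05:00–09:39 = 4 h 39 min
Total: 8 h 2 min + 8 h 22 min + 5 h 6 min + 10 h 40 min + 10 h 29 min + 4 h 39 min = 47 h 18 min.

47.30 hours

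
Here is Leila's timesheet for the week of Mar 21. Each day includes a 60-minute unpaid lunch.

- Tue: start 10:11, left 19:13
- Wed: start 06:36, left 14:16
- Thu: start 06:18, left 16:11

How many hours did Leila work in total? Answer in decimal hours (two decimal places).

23.58 hours

Tue: 10:11–19:13 = 9 h 2 min; less 60 min break → 8 h 2 min
Wed: 06:36–14:16 = 7 h 40 min; less 60 min break → 6 h 40 min
Thu: 06:18–16:11 = 9 h 53 min; less 60 min break → 8 h 53 min
Total: 8 h 2 min + 6 h 40 min + 8 h 53 min = 23 h 35 min.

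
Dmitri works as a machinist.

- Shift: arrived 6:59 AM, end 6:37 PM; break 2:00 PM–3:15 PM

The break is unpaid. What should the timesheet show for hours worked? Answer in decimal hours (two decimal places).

10.38 hours

Shift: 6:59 AM–6:37 PM = 11 h 38 min; less 75 min break → 10 h 23 min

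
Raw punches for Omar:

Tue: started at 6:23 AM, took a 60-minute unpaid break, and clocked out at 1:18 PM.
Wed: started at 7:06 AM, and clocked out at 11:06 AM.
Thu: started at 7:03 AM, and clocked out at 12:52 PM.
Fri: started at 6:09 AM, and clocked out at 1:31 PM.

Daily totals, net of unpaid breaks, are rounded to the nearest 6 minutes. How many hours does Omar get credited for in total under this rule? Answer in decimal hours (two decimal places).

Tue: 6:23 AM–1:18 PM = 6 h 55 min − 60 min = 5 h 55 min → rounds to 5 h 54 min
Wed: 7:06 AM–11:06 AM = 4 h 0 min → rounds to 4 h 0 min
Thu: 7:03 AM–12:52 PM = 5 h 49 min → rounds to 5 h 48 min
Fri: 6:09 AM–1:31 PM = 7 h 22 min → rounds to 7 h 24 min
Total credited: 23 h 6 min.

23.10 hours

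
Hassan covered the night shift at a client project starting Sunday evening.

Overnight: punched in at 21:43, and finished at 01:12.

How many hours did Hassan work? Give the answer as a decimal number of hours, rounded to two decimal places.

Overnight: 21:43 → midnight = 2 h 17 min; midnight → 01:12 = 1 h 12 min; span 3 h 29 min

3.48 hours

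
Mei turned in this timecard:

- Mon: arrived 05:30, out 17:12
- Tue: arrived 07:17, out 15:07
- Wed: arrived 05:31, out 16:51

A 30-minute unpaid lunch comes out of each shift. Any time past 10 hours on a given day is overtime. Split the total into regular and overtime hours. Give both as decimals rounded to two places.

Regular 27.33 hours, overtime 2.03 hours

Mon: 05:30–17:12 = 11 h 42 min; less 30 min break → 11 h 12 min
Tue: 07:17–15:07 = 7 h 50 min; less 30 min break → 7 h 20 min
Wed: 05:31–16:51 = 11 h 20 min; less 30 min break → 10 h 50 min
Mon reg 10 h 0 min / OT 1 h 12 min; Tue reg 7 h 20 min / OT 0 h 0 min; Wed reg 10 h 0 min / OT 0 h 50 min.
Totals: regular 27 h 20 min, overtime 2 h 2 min.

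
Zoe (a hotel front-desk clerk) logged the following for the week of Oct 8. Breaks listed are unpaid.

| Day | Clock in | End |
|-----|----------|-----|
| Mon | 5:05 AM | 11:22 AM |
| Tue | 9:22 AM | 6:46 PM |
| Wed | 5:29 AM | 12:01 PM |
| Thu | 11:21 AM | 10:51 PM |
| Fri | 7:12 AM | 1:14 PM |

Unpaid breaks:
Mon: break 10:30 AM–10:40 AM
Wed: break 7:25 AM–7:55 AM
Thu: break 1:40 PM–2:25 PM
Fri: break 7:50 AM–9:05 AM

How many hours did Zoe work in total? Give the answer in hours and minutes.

37 h 5 min

Mon: 5:05 AM–11:22 AM = 6 h 17 min; less 10 min break → 6 h 7 min
Tue: 9:22 AM–6:46 PM = 9 h 24 min
Wed: 5:29 AM–12:01 PM = 6 h 32 min; less 30 min break → 6 h 2 min
Thu: 11:21 AM–10:51 PM = 11 h 30 min; less 45 min break → 10 h 45 min
Fri: 7:12 AM–1:14 PM = 6 h 2 min; less 75 min break → 4 h 47 min
Total: 6 h 7 min + 9 h 24 min + 6 h 2 min + 10 h 45 min + 4 h 47 min = 37 h 5 min.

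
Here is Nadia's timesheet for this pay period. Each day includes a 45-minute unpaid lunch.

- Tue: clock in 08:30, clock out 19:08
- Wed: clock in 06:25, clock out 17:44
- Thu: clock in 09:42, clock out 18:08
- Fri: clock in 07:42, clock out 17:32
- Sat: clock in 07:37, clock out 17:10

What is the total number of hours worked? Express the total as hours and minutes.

Tue: 08:30–19:08 = 10 h 38 min; less 45 min break → 9 h 53 min
Wed: 06:25–17:44 = 11 h 19 min; less 45 min break → 10 h 34 min
Thu: 09:42–18:08 = 8 h 26 min; less 45 min break → 7 h 41 min
Fri: 07:42–17:32 = 9 h 50 min; less 45 min break → 9 h 5 min
Sat: 07:37–17:10 = 9 h 33 min; less 45 min break → 8 h 48 min
Total: 9 h 53 min + 10 h 34 min + 7 h 41 min + 9 h 5 min + 8 h 48 min = 46 h 1 min.

46 h 1 min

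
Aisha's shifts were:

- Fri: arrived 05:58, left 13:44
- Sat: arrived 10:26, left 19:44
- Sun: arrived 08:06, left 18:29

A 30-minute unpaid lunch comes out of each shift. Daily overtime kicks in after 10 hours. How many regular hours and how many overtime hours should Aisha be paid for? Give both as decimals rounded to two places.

Regular 25.95 hours, overtime 0.00 hours

Fri: 05:58–13:44 = 7 h 46 min; less 30 min break → 7 h 16 min
Sat: 10:26–19:44 = 9 h 18 min; less 30 min break → 8 h 48 min
Sun: 08:06–18:29 = 10 h 23 min; less 30 min break → 9 h 53 min
Fri reg 7 h 16 min / OT 0 h 0 min; Sat reg 8 h 48 min / OT 0 h 0 min; Sun reg 9 h 53 min / OT 0 h 0 min.
Totals: regular 25 h 57 min, overtime 0 h 0 min.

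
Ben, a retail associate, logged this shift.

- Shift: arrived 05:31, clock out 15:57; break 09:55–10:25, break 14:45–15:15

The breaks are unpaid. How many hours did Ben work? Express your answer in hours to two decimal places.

Shift: 05:31–15:57 = 10 h 26 min; less 60 min break → 9 h 26 min

9.43 hours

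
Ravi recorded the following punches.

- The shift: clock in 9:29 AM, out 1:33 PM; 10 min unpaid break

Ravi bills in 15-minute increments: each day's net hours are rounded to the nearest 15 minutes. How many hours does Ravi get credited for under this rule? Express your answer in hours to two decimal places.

4.00 hours

The shift: 9:29 AM–1:33 PM = 4 h 4 min − 10 min = 3 h 54 min → rounds to 4 h 0 min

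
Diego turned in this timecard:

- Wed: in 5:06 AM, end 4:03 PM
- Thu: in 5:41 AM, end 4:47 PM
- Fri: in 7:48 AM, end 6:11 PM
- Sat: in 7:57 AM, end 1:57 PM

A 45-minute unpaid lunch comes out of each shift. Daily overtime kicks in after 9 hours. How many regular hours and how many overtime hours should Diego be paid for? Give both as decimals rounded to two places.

Wed: 5:06 AM–4:03 PM = 10 h 57 min; less 45 min break → 10 h 12 min
Thu: 5:41 AM–4:47 PM = 11 h 6 min; less 45 min break → 10 h 21 min
Fri: 7:48 AM–6:11 PM = 10 h 23 min; less 45 min break → 9 h 38 min
Sat: 7:57 AM–1:57 PM = 6 h 0 min; less 45 min break → 5 h 15 min
Wed reg 9 h 0 min / OT 1 h 12 min; Thu reg 9 h 0 min / OT 1 h 21 min; Fri reg 9 h 0 min / OT 0 h 38 min; Sat reg 5 h 15 min / OT 0 h 0 min.
Totals: regular 32 h 15 min, overtime 3 h 11 min.

Regular 32.25 hours, overtime 3.18 hours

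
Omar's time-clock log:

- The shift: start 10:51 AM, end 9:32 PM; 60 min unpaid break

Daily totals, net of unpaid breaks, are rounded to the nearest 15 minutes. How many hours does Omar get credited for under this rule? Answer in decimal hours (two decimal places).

9.75 hours

The shift: 10:51 AM–9:32 PM = 10 h 41 min − 60 min = 9 h 41 min → rounds to 9 h 45 min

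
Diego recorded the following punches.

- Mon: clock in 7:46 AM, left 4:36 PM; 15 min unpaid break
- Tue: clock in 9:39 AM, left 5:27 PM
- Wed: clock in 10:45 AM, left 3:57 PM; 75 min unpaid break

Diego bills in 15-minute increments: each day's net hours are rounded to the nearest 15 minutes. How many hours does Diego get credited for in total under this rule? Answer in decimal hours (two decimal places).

20.25 hours

Mon: 7:46 AM–4:36 PM = 8 h 50 min − 15 min = 8 h 35 min → rounds to 8 h 30 min
Tue: 9:39 AM–5:27 PM = 7 h 48 min → rounds to 7 h 45 min
Wed: 10:45 AM–3:57 PM = 5 h 12 min − 75 min = 3 h 57 min → rounds to 4 h 0 min
Total credited: 20 h 15 min.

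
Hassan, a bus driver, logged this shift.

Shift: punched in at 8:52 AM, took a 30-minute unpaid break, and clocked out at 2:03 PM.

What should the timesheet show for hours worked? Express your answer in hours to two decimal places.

Shift: 8:52 AM–2:03 PM = 5 h 11 min; less 30 min break → 4 h 41 min

4.68 hours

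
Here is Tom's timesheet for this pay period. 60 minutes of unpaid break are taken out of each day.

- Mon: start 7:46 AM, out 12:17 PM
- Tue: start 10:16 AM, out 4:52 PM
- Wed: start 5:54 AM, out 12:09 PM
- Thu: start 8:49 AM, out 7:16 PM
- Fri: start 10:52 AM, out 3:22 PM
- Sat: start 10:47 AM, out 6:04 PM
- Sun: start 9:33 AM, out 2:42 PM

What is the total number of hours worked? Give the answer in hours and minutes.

37 h 45 min

Mon: 7:46 AM–12:17 PM = 4 h 31 min; less 60 min break → 3 h 31 min
Tue: 10:16 AM–4:52 PM = 6 h 36 min; less 60 min break → 5 h 36 min
Wed: 5:54 AM–12:09 PM = 6 h 15 min; less 60 min break → 5 h 15 min
Thu: 8:49 AM–7:16 PM = 10 h 27 min; less 60 min break → 9 h 27 min
Fri: 10:52 AM–3:22 PM = 4 h 30 min; less 60 min break → 3 h 30 min
Sat: 10:47 AM–6:04 PM = 7 h 17 min; less 60 min break → 6 h 17 min
Sun: 9:33 AM–2:42 PM = 5 h 9 min; less 60 min break → 4 h 9 min
Total: 3 h 31 min + 5 h 36 min + 5 h 15 min + 9 h 27 min + 3 h 30 min + 6 h 17 min + 4 h 9 min = 37 h 45 min.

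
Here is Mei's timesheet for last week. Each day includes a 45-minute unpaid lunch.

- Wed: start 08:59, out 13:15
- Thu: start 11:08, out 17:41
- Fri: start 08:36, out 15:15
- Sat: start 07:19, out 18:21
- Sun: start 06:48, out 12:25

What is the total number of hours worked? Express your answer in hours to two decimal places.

30.37 hours

Wed: 08:59–13:15 = 4 h 16 min; less 45 min break → 3 h 31 min
Thu: 11:08–17:41 = 6 h 33 min; less 45 min break → 5 h 48 min
Fri: 08:36–15:15 = 6 h 39 min; less 45 min break → 5 h 54 min
Sat: 07:19–18:21 = 11 h 2 min; less 45 min break → 10 h 17 min
Sun: 06:48–12:25 = 5 h 37 min; less 45 min break → 4 h 52 min
Total: 3 h 31 min + 5 h 48 min + 5 h 54 min + 10 h 17 min + 4 h 52 min = 30 h 22 min.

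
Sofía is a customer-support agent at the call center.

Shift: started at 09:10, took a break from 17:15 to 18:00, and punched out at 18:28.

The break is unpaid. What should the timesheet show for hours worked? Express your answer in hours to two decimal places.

Shift: 09:10–18:28 = 9 h 18 min; less 45 min break → 8 h 33 min

8.55 hours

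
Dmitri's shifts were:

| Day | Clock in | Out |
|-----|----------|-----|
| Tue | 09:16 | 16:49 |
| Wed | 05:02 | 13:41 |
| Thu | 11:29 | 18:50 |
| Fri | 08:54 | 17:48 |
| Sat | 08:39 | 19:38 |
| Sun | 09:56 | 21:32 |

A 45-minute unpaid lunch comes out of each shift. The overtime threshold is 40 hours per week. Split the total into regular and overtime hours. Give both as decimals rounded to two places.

Tue: 09:16–16:49 = 7 h 33 min; less 45 min break → 6 h 48 min
Wed: 05:02–13:41 = 8 h 39 min; less 45 min break → 7 h 54 min
Thu: 11:29–18:50 = 7 h 21 min; less 45 min break → 6 h 36 min
Fri: 08:54–17:48 = 8 h 54 min; less 45 min break → 8 h 9 min
Sat: 08:39–19:38 = 10 h 59 min; less 45 min break → 10 h 14 min
Sun: 09:56–21:32 = 11 h 36 min; less 45 min break → 10 h 51 min
Total worked: 50 h 32 min = 50.53 h.
Threshold 40 h → overtime 10 h 32 min, regular 40 h 0 min.

Regular 40.00 hours, overtime 10.53 hours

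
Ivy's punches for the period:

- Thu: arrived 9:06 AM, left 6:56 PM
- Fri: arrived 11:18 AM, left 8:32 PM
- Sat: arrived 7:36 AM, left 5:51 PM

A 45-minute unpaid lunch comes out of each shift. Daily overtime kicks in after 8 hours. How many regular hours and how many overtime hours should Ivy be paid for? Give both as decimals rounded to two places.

Thu: 9:06 AM–6:56 PM = 9 h 50 min; less 45 min break → 9 h 5 min
Fri: 11:18 AM–8:32 PM = 9 h 14 min; less 45 min break → 8 h 29 min
Sat: 7:36 AM–5:51 PM = 10 h 15 min; less 45 min break → 9 h 30 min
Thu reg 8 h 0 min / OT 1 h 5 min; Fri reg 8 h 0 min / OT 0 h 29 min; Sat reg 8 h 0 min / OT 1 h 30 min.
Totals: regular 24 h 0 min, overtime 3 h 4 min.

Regular 24.00 hours, overtime 3.07 hours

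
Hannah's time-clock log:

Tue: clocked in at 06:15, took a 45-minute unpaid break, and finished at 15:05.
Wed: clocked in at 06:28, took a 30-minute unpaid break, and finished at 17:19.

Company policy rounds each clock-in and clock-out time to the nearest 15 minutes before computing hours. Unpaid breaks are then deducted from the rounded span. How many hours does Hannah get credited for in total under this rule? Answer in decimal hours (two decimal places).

Tue: in 06:15→06:15, out 15:05→15:00; 8 h 45 min − 45 min = 8 h 0 min
Wed: in 06:28→06:30, out 17:19→17:15; 10 h 45 min − 30 min = 10 h 15 min
Total credited: 18 h 15 min.

18.25 hours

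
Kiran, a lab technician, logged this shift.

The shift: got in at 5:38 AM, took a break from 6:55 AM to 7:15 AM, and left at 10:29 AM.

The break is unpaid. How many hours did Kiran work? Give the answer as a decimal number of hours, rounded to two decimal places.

The shift: 5:38 AM–10:29 AM = 4 h 51 min; less 20 min break → 4 h 31 min

4.52 hours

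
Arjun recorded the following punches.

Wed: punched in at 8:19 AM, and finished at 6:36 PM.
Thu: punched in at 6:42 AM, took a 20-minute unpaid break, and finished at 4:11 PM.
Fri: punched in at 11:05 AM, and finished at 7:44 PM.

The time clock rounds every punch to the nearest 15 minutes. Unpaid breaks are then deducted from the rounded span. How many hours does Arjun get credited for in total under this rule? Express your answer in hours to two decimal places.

Wed: in 8:19 AM→8:15 AM, out 6:36 PM→6:30 PM; 10 h 15 min
Thu: in 6:42 AM→6:45 AM, out 4:11 PM→4:15 PM; 9 h 30 min − 20 min = 9 h 10 min
Fri: in 11:05 AM→11:00 AM, out 7:44 PM→7:45 PM; 8 h 45 min
Total credited: 28 h 10 min.

28.17 hours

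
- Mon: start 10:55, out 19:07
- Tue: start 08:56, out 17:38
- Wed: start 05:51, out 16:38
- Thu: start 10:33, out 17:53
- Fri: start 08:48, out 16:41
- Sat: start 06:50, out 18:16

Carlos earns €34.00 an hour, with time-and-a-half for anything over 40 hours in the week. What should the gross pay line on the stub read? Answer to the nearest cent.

€2091.00

Mon: 10:55–19:07 = 8 h 12 min
Tue: 08:56–17:38 = 8 h 42 min
Wed: 05:51–16:38 = 10 h 47 min
Thu: 10:33–17:53 = 7 h 20 min
Fri: 08:48–16:41 = 7 h 53 min
Sat: 06:50–18:16 = 11 h 26 min
Total worked: 54 h 20 min = 3260 min.
Regular 40 h 0 min = 2400 min at €34.00/h; overtime 14 h 20 min = 860 min at €51.00/h.
Pay = (2400 × €34.00 + 860 × €51.00) ÷ 60 = €2091.00.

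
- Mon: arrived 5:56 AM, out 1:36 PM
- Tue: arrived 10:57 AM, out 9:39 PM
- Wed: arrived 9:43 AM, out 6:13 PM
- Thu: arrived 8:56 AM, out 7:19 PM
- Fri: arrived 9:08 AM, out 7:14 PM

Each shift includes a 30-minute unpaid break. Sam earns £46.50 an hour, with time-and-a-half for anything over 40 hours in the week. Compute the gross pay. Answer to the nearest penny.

£2198.29

Mon: 5:56 AM–1:36 PM = 7 h 40 min; less 30 min break → 7 h 10 min
Tue: 10:57 AM–9:39 PM = 10 h 42 min; less 30 min break → 10 h 12 min
Wed: 9:43 AM–6:13 PM = 8 h 30 min; less 30 min break → 8 h 0 min
Thu: 8:56 AM–7:19 PM = 10 h 23 min; less 30 min break → 9 h 53 min
Fri: 9:08 AM–7:14 PM = 10 h 6 min; less 30 min break → 9 h 36 min
Total worked: 44 h 51 min = 2691 min.
Regular 40 h 0 min = 2400 min at £46.50/h; overtime 4 h 51 min = 291 min at £69.75/h.
Pay = (2400 × £46.50 + 291 × £69.75) ÷ 60 = £2198.29.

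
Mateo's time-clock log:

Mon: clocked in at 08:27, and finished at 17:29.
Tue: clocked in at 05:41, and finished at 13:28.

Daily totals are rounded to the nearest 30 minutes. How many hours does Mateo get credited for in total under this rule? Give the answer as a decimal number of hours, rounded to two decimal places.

Mon: 08:27–17:29 = 9 h 2 min → rounds to 9 h 0 min
Tue: 05:41–13:28 = 7 h 47 min → rounds to 8 h 0 min
Total credited: 17 h 0 min.

17.00 hours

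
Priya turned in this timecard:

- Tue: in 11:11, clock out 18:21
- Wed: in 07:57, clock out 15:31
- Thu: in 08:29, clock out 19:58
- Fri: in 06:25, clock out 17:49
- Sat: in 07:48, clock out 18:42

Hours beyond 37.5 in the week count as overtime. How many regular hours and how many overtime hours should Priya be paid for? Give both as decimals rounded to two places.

Tue: 11:11–18:21 = 7 h 10 min
Wed: 07:57–15:31 = 7 h 34 min
Thu: 08:29–19:58 = 11 h 29 min
Fri: 06:25–17:49 = 11 h 24 min
Sat: 07:48–18:42 = 10 h 54 min
Total worked: 48 h 31 min = 48.52 h.
Threshold 37.5 h → overtime 11 h 1 min, regular 37 h 30 min.

Regular 37.50 hours, overtime 11.02 hours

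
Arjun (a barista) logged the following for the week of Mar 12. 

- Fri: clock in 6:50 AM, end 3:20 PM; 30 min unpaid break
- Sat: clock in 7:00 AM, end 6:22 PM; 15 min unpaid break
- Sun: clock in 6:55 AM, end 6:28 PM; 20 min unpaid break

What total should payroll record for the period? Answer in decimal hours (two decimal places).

30.33 hours

Fri: 6:50 AM–3:20 PM = 8 h 30 min; less 30 min break → 8 h 0 min
Sat: 7:00 AM–6:22 PM = 11 h 22 min; less 15 min break → 11 h 7 min
Sun: 6:55 AM–6:28 PM = 11 h 33 min; less 20 min break → 11 h 13 min
Total: 8 h 0 min + 11 h 7 min + 11 h 13 min = 30 h 20 min.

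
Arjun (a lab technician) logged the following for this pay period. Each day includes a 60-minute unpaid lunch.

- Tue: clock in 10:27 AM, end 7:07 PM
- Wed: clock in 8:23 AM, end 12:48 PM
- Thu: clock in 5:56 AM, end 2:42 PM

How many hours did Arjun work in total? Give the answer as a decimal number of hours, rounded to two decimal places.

18.85 hours

Tue: 10:27 AM–7:07 PM = 8 h 40 min; less 60 min break → 7 h 40 min
Wed: 8:23 AM–12:48 PM = 4 h 25 min; less 60 min break → 3 h 25 min
Thu: 5:56 AM–2:42 PM = 8 h 46 min; less 60 min break → 7 h 46 min
Total: 7 h 40 min + 3 h 25 min + 7 h 46 min = 18 h 51 min.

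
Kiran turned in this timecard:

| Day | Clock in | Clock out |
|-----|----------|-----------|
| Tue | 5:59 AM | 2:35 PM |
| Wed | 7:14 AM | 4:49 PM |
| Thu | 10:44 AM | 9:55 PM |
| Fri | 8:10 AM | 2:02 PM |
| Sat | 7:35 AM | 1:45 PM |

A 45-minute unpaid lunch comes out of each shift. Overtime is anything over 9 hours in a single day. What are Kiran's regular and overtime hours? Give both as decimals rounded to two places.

Tue: 5:59 AM–2:35 PM = 8 h 36 min; less 45 min break → 7 h 51 min
Wed: 7:14 AM–4:49 PM = 9 h 35 min; less 45 min break → 8 h 50 min
Thu: 10:44 AM–9:55 PM = 11 h 11 min; less 45 min break → 10 h 26 min
Fri: 8:10 AM–2:02 PM = 5 h 52 min; less 45 min break → 5 h 7 min
Sat: 7:35 AM–1:45 PM = 6 h 10 min; less 45 min break → 5 h 25 min
Tue reg 7 h 51 min / OT 0 h 0 min; Wed reg 8 h 50 min / OT 0 h 0 min; Thu reg 9 h 0 min / OT 1 h 26 min; Fri reg 5 h 7 min / OT 0 h 0 min; Sat reg 5 h 25 min / OT 0 h 0 min.
Totals: regular 36 h 13 min, overtime 1 h 26 min.

Regular 36.22 hours, overtime 1.43 hours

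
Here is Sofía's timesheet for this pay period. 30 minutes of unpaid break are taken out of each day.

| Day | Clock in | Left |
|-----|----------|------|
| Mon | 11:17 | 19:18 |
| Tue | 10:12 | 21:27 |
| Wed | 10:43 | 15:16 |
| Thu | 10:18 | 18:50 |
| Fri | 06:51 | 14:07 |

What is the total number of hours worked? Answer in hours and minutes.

37 h 7 min

Mon: 11:17–19:18 = 8 h 1 min; less 30 min break → 7 h 31 min
Tue: 10:12–21:27 = 11 h 15 min; less 30 min break → 10 h 45 min
Wed: 10:43–15:16 = 4 h 33 min; less 30 min break → 4 h 3 min
Thu: 10:18–18:50 = 8 h 32 min; less 30 min break → 8 h 2 min
Fri: 06:51–14:07 = 7 h 16 min; less 30 min break → 6 h 46 min
Total: 7 h 31 min + 10 h 45 min + 4 h 3 min + 8 h 2 min + 6 h 46 min = 37 h 7 min.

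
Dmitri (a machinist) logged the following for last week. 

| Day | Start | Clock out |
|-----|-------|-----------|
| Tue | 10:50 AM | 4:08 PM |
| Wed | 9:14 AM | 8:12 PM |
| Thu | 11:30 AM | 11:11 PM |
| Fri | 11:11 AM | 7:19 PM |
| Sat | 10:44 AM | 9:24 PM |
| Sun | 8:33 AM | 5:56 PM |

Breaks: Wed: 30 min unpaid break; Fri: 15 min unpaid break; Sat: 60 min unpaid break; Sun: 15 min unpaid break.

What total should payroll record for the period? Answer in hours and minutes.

54 h 8 min

Tue: 10:50 AM–4:08 PM = 5 h 18 min
Wed: 9:14 AM–8:12 PM = 10 h 58 min; less 30 min break → 10 h 28 min
Thu: 11:30 AM–11:11 PM = 11 h 41 min
Fri: 11:11 AM–7:19 PM = 8 h 8 min; less 15 min break → 7 h 53 min
Sat: 10:44 AM–9:24 PM = 10 h 40 min; less 60 min break → 9 h 40 min
Sun: 8:33 AM–5:56 PM = 9 h 23 min; less 15 min break → 9 h 8 min
Total: 5 h 18 min + 10 h 28 min + 11 h 41 min + 7 h 53 min + 9 h 40 min + 9 h 8 min = 54 h 8 min.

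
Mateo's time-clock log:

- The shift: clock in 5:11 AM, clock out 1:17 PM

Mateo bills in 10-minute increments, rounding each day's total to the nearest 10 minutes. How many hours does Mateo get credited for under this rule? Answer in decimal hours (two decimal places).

The shift: 5:11 AM–1:17 PM = 8 h 6 min → rounds to 8 h 10 min

8.17 hours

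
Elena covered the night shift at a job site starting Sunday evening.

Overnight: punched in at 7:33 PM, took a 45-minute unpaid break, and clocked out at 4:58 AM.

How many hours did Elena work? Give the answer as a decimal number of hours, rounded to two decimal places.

8.67 hours

Overnight: 7:33 PM → midnight = 4 h 27 min; midnight → 4:58 AM = 4 h 58 min; span 9 h 25 min; less 45 min break → 8 h 40 min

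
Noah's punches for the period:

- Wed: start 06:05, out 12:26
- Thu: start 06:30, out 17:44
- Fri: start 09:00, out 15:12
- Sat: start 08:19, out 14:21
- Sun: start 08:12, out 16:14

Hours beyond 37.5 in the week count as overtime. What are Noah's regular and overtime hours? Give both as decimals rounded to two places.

Wed: 06:05–12:26 = 6 h 21 min
Thu: 06:30–17:44 = 11 h 14 min
Fri: 09:00–15:12 = 6 h 12 min
Sat: 08:19–14:21 = 6 h 2 min
Sun: 08:12–16:14 = 8 h 2 min
Total worked: 37 h 51 min = 37.85 h.
Threshold 37.5 h → overtime 0 h 21 min, regular 37 h 30 min.

Regular 37.50 hours, overtime 0.35 hours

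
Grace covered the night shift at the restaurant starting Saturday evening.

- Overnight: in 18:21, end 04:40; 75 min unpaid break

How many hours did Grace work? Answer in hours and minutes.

Overnight: 18:21 → midnight = 5 h 39 min; midnight → 04:40 = 4 h 40 min; span 10 h 19 min; less 75 min break → 9 h 4 min

9 h 4 min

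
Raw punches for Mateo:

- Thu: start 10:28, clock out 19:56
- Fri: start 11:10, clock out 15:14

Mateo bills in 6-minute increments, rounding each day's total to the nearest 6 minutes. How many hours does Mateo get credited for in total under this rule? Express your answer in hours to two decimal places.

Thu: 10:28–19:56 = 9 h 28 min → rounds to 9 h 30 min
Fri: 11:10–15:14 = 4 h 4 min → rounds to 4 h 6 min
Total credited: 13 h 36 min.

13.60 hours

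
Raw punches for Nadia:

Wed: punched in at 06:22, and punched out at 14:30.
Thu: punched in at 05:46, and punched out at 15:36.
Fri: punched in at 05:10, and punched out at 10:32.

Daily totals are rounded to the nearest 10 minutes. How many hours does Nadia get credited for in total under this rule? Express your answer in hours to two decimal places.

23.33 hours

Wed: 06:22–14:30 = 8 h 8 min → rounds to 8 h 10 min
Thu: 05:46–15:36 = 9 h 50 min → rounds to 9 h 50 min
Fri: 05:10–10:32 = 5 h 22 min → rounds to 5 h 20 min
Total credited: 23 h 20 min.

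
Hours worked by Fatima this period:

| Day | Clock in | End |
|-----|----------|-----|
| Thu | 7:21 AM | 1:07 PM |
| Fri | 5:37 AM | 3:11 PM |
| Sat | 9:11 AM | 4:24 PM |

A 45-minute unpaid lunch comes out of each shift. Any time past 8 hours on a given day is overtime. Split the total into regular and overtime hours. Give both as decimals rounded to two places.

Regular 19.48 hours, overtime 0.82 hours

Thu: 7:21 AM–1:07 PM = 5 h 46 min; less 45 min break → 5 h 1 min
Fri: 5:37 AM–3:11 PM = 9 h 34 min; less 45 min break → 8 h 49 min
Sat: 9:11 AM–4:24 PM = 7 h 13 min; less 45 min break → 6 h 28 min
Thu reg 5 h 1 min / OT 0 h 0 min; Fri reg 8 h 0 min / OT 0 h 49 min; Sat reg 6 h 28 min / OT 0 h 0 min.
Totals: regular 19 h 29 min, overtime 0 h 49 min.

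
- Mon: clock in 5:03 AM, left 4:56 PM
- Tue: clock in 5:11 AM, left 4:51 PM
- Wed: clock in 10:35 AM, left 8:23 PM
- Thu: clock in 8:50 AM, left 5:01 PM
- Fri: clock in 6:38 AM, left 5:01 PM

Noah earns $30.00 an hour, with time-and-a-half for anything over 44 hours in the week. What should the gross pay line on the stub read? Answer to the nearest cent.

Mon: 5:03 AM–4:56 PM = 11 h 53 min
Tue: 5:11 AM–4:51 PM = 11 h 40 min
Wed: 10:35 AM–8:23 PM = 9 h 48 min
Thu: 8:50 AM–5:01 PM = 8 h 11 min
Fri: 6:38 AM–5:01 PM = 10 h 23 min
Total worked: 51 h 55 min = 3115 min.
Regular 44 h 0 min = 2640 min at $30.00/h; overtime 7 h 55 min = 475 min at $45.00/h.
Pay = (2640 × $30.00 + 475 × $45.00) ÷ 60 = $1676.25.

$1676.25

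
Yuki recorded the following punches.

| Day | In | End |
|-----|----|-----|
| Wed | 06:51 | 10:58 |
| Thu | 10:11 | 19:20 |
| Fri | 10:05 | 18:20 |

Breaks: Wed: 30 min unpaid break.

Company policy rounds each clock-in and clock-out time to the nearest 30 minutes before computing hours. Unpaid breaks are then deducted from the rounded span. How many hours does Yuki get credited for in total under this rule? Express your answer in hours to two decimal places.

21.50 hours

Wed: in 06:51→07:00, out 10:58→11:00; 4 h 0 min − 30 min = 3 h 30 min
Thu: in 10:11→10:00, out 19:20→19:30; 9 h 30 min
Fri: in 10:05→10:00, out 18:20→18:30; 8 h 30 min
Total credited: 21 h 30 min.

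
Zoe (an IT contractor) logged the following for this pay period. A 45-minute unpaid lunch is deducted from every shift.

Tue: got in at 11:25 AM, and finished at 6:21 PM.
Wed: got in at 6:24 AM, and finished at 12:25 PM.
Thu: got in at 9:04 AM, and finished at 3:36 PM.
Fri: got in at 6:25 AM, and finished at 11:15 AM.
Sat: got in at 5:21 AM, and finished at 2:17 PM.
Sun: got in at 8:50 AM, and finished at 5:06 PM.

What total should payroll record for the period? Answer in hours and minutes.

Tue: 11:25 AM–6:21 PM = 6 h 56 min; less 45 min break → 6 h 11 min
Wed: 6:24 AM–12:25 PM = 6 h 1 min; less 45 min break → 5 h 16 min
Thu: 9:04 AM–3:36 PM = 6 h 32 min; less 45 min break → 5 h 47 min
Fri: 6:25 AM–11:15 AM = 4 h 50 min; less 45 min break → 4 h 5 min
Sat: 5:21 AM–2:17 PM = 8 h 56 min; less 45 min break → 8 h 11 min
Sun: 8:50 AM–5:06 PM = 8 h 16 min; less 45 min break → 7 h 31 min
Total: 6 h 11 min + 5 h 16 min + 5 h 47 min + 4 h 5 min + 8 h 11 min + 7 h 31 min = 37 h 1 min.

37 h 1 min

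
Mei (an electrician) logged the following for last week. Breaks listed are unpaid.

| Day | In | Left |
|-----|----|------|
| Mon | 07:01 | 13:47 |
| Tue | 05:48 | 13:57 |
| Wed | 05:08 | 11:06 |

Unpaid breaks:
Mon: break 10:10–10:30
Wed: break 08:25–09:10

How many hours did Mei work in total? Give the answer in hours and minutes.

19 h 48 min

Mon: 07:01–13:47 = 6 h 46 min; less 20 min break → 6 h 26 min
Tue: 05:48–13:57 = 8 h 9 min
Wed: 05:08–11:06 = 5 h 58 min; less 45 min break → 5 h 13 min
Total: 6 h 26 min + 8 h 9 min + 5 h 13 min = 19 h 48 min.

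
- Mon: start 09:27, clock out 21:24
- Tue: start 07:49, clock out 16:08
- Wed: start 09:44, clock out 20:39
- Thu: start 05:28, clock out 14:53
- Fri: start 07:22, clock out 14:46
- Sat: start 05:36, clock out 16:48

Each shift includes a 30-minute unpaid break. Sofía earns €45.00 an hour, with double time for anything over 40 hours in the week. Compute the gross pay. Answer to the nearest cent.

Mon: 09:27–21:24 = 11 h 57 min; less 30 min break → 11 h 27 min
Tue: 07:49–16:08 = 8 h 19 min; less 30 min break → 7 h 49 min
Wed: 09:44–20:39 = 10 h 55 min; less 30 min break → 10 h 25 min
Thu: 05:28–14:53 = 9 h 25 min; less 30 min break → 8 h 55 min
Fri: 07:22–14:46 = 7 h 24 min; less 30 min break → 6 h 54 min
Sat: 05:36–16:48 = 11 h 12 min; less 30 min break → 10 h 42 min
Total worked: 56 h 12 min = 3372 min.
Regular 40 h 0 min = 2400 min at €45.00/h; overtime 16 h 12 min = 972 min at €90.00/h.
Pay = (2400 × €45.00 + 972 × €90.00) ÷ 60 = €3258.00.

€3258.00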